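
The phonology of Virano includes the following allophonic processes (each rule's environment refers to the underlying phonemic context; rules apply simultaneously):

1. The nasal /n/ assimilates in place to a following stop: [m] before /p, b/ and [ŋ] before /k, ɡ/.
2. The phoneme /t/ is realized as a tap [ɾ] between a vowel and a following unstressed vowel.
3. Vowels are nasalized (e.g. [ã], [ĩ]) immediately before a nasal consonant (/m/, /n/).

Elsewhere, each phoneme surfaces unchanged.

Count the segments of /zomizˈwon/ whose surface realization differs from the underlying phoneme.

Segments that undergo a rule: /o/ → [õ] (rule 3); /o/ → [õ] (rule 3).
All other segments surface unchanged.

2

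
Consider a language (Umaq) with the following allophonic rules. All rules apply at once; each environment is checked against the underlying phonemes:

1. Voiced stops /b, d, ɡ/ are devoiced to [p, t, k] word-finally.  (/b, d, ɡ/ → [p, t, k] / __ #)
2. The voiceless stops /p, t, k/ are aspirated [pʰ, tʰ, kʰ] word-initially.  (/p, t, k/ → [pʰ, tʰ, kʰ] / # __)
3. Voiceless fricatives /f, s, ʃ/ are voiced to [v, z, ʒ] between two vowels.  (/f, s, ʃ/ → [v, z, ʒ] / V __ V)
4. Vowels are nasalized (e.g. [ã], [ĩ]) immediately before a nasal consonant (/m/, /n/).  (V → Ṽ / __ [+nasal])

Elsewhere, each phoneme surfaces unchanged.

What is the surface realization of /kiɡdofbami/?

Rule 2 applies to /k/ (word-initial: word-initially) → [kʰ].
/i/ (between /k/ and /ɡ/) is in the target of rule 4 but the environment (before a nasal consonant) is not met → [i].
/ɡ/ (between /i/ and /d/): rule 1 targets it, but not word-finally → unchanged [ɡ].
/d/ (between /ɡ/ and /o/) fails the environment for rule 1, so it stays [d].
/o/ (between /d/ and /f/) is in the target of rule 4 but the environment (before a nasal consonant) is not met → [o].
/f/ — between /o/ and /b/; rule 3 does not apply here → [f].
/b/ (between /f/ and /a/): rule 1 targets it, but not word-finally → unchanged [b].
/a/ meets the environment for rule 4 (before a nasal consonant) → [ã].
/i/ — word-final; rule 4 does not apply here → [i].

[kʰiɡdofbãmi]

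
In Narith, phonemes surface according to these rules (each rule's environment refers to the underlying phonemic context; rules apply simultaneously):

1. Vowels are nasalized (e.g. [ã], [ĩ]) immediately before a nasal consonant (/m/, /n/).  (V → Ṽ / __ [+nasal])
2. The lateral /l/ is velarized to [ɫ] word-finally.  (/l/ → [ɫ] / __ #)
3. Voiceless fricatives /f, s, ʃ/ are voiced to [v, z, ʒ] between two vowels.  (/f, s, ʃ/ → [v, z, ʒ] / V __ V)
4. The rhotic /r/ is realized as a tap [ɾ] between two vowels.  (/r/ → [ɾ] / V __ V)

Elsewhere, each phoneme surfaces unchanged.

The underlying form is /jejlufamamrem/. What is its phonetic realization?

[jejluvãmãmrẽm]

/e/ (between /j/ and /j/) fails the environment for rule 1, so it stays [e].
/l/ (between /j/ and /u/) fails the environment for rule 2, so it stays [l].
/u/ (between /l/ and /f/): rule 1 targets it, but not before a nasal consonant → unchanged [u].
/f/ — between /u/ and /a/, between two vowels — surfaces as [v] (rule 3).
/a/ — between /f/ and /m/, before a nasal consonant — surfaces as [ã] (rule 1).
/a/ (between /m/ and /m/): before a nasal consonant, so rule 1 applies → [ã].
/r/ — between /m/ and /e/; rule 4 does not apply here → [r].
Rule 1 applies to /e/ (between /r/ and /m/: before a nasal consonant) → [ẽ].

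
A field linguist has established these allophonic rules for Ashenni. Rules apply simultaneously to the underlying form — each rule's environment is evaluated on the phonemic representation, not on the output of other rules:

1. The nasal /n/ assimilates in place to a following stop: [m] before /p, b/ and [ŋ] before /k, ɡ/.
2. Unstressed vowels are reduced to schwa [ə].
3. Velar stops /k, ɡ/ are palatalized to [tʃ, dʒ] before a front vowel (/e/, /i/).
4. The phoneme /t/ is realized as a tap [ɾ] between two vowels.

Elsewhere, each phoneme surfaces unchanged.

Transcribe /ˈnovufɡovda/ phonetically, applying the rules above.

/n/ — word-initial; rule 1 does not apply here → [n].
/o/ (between /n/ and /v/) is in the target of rule 2 but the environment (in an unstressed syllable) is not met → [o].
/v/ (between /o/ and /u/) is unaffected → [v].
/u/ meets the environment for rule 2 (in an unstressed syllable) → [ə].
/f/ — not in any rule's target class → [f].
/ɡ/ — between /f/ and /o/; rule 3 does not apply here → [ɡ].
/o/ (between /ɡ/ and /v/): in an unstressed syllable, so rule 2 applies → [ə].
/v/ stays [v].
/d/ stays [d].
Rule 2 applies to /a/ (word-final: in an unstressed syllable) → [ə].

[ˈnovəfɡəvdə]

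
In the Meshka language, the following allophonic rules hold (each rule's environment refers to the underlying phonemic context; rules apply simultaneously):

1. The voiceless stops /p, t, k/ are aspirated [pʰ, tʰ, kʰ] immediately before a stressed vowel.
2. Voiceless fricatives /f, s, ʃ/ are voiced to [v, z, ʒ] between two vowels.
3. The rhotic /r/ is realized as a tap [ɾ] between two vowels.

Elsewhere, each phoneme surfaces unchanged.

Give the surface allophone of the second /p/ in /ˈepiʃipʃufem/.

/p/ (between /i/ and /ʃ/) fails the environment for rule 1, so it stays [p].

[p]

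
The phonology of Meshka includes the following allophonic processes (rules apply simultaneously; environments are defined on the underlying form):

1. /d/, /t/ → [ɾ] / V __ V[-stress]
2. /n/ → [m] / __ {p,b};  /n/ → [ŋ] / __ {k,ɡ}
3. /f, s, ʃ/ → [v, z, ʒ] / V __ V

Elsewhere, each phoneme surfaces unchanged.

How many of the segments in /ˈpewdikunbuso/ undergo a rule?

2

Segments that undergo a rule: /n/ → [m] (rule 2); /s/ → [z] (rule 3).
All other segments surface unchanged.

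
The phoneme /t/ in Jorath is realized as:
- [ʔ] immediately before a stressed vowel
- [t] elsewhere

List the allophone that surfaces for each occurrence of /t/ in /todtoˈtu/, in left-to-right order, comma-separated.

[t], [t], [ʔ]

Occurrence 1 (position 1): no conditioning environment matches → elsewhere allophone [t].
Occurrence 2 (position 4): no conditioning environment matches → elsewhere allophone [t].
Occurrence 3 (position 6): immediately before a stressed vowel → [ʔ].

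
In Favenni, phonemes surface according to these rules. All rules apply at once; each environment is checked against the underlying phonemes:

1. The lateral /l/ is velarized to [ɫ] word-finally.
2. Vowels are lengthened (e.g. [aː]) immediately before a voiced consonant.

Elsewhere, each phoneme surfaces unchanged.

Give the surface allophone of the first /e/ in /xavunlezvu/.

/e/ — between /l/ and /z/, before a voiced consonant — surfaces as [eː] (rule 2).

[eː]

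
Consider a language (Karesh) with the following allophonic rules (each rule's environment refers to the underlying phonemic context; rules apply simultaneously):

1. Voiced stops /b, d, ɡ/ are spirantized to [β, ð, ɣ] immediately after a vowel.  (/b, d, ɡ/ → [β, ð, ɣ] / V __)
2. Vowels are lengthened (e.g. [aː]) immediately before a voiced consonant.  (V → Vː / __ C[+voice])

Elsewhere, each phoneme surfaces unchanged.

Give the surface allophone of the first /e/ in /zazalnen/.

[eː]

/e/ meets the environment for rule 2 (before a voiced consonant) → [eː].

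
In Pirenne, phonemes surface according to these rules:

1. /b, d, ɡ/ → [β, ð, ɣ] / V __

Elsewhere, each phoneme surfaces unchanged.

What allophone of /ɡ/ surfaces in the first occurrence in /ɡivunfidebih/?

[ɡ]

/ɡ/ (word-initial) is in the target of rule 1 but the environment (immediately after a vowel) is not met → [ɡ].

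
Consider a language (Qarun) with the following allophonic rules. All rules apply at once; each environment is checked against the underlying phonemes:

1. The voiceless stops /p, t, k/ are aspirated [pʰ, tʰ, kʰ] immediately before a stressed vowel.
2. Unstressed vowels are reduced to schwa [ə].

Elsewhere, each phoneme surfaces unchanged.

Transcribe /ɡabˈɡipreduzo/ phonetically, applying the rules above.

[ɡəbˈɡiprədəzə]

/a/ (between /ɡ/ and /b/): in an unstressed syllable, so rule 2 applies → [ə].
/i/ (between /ɡ/ and /p/) fails the environment for rule 2, so it stays [i].
/p/ (between /i/ and /r/): rule 1 targets it, but not immediately before a stressed vowel → unchanged [p].
/e/ meets the environment for rule 2 (in an unstressed syllable) → [ə].
/u/ — between /d/ and /z/, in an unstressed syllable — surfaces as [ə] (rule 2).
Rule 2 applies to /o/ (word-final: in an unstressed syllable) → [ə].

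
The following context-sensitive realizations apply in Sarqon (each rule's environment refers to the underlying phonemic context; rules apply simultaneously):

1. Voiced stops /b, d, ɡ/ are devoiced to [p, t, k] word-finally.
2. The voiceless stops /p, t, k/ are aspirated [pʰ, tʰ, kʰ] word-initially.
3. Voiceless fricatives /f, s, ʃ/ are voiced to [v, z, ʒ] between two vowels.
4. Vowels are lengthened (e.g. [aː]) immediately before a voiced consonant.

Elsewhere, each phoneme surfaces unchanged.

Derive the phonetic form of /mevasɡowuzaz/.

[meːvasɡoːwuːzaːz]

/m/ (word-initial) is unaffected → [m].
/e/ (between /m/ and /v/) occurs before a voiced consonant → [eː] by rule 4.
/v/ stays [v].
/a/ (between /v/ and /s/) is in the target of rule 4 but the environment (before a voiced consonant) is not met → [a].
/s/ (between /a/ and /ɡ/) fails the environment for rule 3, so it stays [s].
/ɡ/ (between /s/ and /o/) is in the target of rule 1 but the environment (word-finally) is not met → [ɡ].
/o/ (between /ɡ/ and /w/): before a voiced consonant, so rule 4 applies → [oː].
/w/ (between /o/ and /u/) is unaffected → [w].
Rule 4 applies to /u/ (between /w/ and /z/: before a voiced consonant) → [uː].
/z/ stays [z].
Rule 4 applies to /a/ (between /z/ and /z/: before a voiced consonant) → [aː].
/z/ stays [z].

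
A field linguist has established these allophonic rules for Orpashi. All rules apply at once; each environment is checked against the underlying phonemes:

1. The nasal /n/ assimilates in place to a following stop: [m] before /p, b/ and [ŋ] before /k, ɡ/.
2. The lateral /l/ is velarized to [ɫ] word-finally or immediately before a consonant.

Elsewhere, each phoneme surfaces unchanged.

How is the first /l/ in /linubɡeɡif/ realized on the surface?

[l]

/l/ — word-initial; rule 2 does not apply here → [l].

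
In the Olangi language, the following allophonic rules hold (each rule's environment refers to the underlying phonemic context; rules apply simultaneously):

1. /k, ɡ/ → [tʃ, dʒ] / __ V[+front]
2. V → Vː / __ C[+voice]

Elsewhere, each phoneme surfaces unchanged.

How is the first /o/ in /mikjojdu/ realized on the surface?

Rule 2 applies to /o/ (between /j/ and /j/: before a voiced consonant) → [oː].

[oː]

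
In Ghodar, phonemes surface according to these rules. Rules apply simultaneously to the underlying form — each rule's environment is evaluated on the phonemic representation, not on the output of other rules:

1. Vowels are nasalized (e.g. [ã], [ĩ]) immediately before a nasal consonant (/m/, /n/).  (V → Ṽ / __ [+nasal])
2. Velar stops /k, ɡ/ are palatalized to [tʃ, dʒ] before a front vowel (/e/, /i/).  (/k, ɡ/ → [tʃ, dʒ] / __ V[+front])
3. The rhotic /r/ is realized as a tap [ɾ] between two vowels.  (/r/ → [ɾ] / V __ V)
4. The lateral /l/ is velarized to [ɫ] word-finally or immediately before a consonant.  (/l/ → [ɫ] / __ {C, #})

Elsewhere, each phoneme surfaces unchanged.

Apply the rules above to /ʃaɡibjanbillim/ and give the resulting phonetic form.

/a/ (between /ʃ/ and /ɡ/) fails the environment for rule 1, so it stays [a].
Rule 2 applies to /ɡ/ (between /a/ and /i/: before a front vowel) → [dʒ].
/i/ (between /ɡ/ and /b/) is in the target of rule 1 but the environment (before a nasal consonant) is not met → [i].
Rule 1 applies to /a/ (between /j/ and /n/: before a nasal consonant) → [ã].
/i/ (between /b/ and /l/) is in the target of rule 1 but the environment (before a nasal consonant) is not met → [i].
Rule 4 applies to /l/ (between /i/ and /l/: word-finally or immediately before a consonant) → [ɫ].
/l/ (between /l/ and /i/): rule 4 targets it, but not word-finally or immediately before a consonant → unchanged [l].
/i/ meets the environment for rule 1 (before a nasal consonant) → [ĩ].

[ʃadʒibjãnbiɫlĩm]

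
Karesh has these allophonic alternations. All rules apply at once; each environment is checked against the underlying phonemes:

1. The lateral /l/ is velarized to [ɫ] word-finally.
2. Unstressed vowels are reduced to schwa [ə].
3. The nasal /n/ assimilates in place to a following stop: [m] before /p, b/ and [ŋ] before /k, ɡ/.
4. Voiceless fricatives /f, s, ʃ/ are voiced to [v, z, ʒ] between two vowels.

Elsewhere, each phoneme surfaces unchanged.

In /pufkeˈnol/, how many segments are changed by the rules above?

3

Segments that undergo a rule: /u/ → [ə] (rule 2); /e/ → [ə] (rule 2); /l/ → [ɫ] (rule 1).
All other segments surface unchanged.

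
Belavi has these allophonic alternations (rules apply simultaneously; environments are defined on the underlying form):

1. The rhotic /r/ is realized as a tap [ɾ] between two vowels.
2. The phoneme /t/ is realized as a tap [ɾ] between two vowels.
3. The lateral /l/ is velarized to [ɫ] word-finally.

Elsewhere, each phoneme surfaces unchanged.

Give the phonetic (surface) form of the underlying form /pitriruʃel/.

[pitriɾuʃeɫ]

/t/ (between /i/ and /r/): rule 2 targets it, but not between two vowels → unchanged [t].
/r/ (between /t/ and /i/) is in the target of rule 1 but the environment (between two vowels) is not met → [r].
/r/ — between /i/ and /u/, between two vowels — surfaces as [ɾ] (rule 1).
/l/ (word-final) occurs word-finally → [ɫ] by rule 3.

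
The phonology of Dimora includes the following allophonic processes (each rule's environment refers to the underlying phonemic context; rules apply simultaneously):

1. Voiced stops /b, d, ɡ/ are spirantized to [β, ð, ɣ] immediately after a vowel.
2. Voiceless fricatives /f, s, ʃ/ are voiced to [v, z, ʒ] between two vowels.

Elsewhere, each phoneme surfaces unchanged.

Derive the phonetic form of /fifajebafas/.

[fivajeβavas]

/f/ (word-initial) fails the environment for rule 2, so it stays [f].
/i/ (between /f/ and /f/) is unaffected → [i].
/f/ meets the environment for rule 2 (between two vowels) → [v].
/a/ (between /f/ and /j/): no rule targets it → [a].
/j/ stays [j].
/e/ stays [e].
/b/ (between /e/ and /a/) occurs immediately after a vowel → [β] by rule 1.
/a/ stays [a].
/f/ (between /a/ and /a/) occurs between two vowels → [v] by rule 2.
/a/ (between /f/ and /s/) is unaffected → [a].
/s/ — word-final; rule 2 does not apply here → [s].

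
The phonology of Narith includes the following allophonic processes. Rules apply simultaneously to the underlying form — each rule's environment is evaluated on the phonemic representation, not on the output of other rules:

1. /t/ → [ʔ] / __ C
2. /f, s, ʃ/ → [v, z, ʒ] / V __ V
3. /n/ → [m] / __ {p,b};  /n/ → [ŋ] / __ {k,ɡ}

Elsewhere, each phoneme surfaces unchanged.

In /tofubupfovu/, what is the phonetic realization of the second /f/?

/f/ (between /p/ and /o/): rule 2 targets it, but not between two vowels → unchanged [f].

[f]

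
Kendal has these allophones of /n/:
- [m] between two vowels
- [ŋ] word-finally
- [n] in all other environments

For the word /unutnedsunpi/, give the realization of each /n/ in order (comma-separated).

Occurrence 1 (position 2): between two vowels → [m].
Occurrence 2 (position 5): no conditioning environment matches → elsewhere allophone [n].
Occurrence 3 (position 10): no conditioning environment matches → elsewhere allophone [n].

[m], [n], [n]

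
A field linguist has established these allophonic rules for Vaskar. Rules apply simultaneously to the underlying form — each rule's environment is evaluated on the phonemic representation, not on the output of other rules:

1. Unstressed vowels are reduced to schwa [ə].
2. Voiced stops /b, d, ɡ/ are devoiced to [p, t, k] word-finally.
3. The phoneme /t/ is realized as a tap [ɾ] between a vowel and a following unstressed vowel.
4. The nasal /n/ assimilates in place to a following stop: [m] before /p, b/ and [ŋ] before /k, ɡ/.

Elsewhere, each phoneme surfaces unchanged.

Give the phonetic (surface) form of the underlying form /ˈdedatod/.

/d/ — word-initial; rule 2 does not apply here → [d].
/e/ — between /d/ and /d/; rule 1 does not apply here → [e].
/d/ (between /e/ and /a/): rule 2 targets it, but not word-finally → unchanged [d].
/a/ (between /d/ and /t/): in an unstressed syllable, so rule 1 applies → [ə].
/t/ meets the environment for rule 3 (between a vowel and a following unstressed vowel) → [ɾ].
/o/ meets the environment for rule 1 (in an unstressed syllable) → [ə].
Rule 2 applies to /d/ (word-final: word-finally) → [t].

[ˈdedəɾət]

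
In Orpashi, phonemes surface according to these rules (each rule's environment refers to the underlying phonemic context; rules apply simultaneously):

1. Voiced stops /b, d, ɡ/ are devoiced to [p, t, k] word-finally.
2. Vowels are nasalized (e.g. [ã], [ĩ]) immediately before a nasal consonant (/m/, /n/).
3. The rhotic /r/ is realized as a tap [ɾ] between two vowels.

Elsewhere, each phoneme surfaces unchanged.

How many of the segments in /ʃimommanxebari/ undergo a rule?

4

Segments that undergo a rule: /i/ → [ĩ] (rule 2); /o/ → [õ] (rule 2); /a/ → [ã] (rule 2); /r/ → [ɾ] (rule 3).
All other segments surface unchanged.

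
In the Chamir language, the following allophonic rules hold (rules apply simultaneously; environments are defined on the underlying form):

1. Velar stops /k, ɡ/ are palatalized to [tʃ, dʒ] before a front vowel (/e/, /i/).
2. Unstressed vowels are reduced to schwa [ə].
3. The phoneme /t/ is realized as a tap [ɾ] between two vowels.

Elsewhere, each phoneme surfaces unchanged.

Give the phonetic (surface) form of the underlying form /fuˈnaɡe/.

/f/ (word-initial) is unaffected → [f].
/u/ — between /f/ and /n/, in an unstressed syllable — surfaces as [ə] (rule 2).
/n/ (between /u/ and /a/): no rule targets it → [n].
/a/ (between /n/ and /ɡ/) fails the environment for rule 2, so it stays [a].
/ɡ/ — between /a/ and /e/, before a front vowel — surfaces as [dʒ] (rule 1).
/e/ — word-final, in an unstressed syllable — surfaces as [ə] (rule 2).

[fəˈnadʒə]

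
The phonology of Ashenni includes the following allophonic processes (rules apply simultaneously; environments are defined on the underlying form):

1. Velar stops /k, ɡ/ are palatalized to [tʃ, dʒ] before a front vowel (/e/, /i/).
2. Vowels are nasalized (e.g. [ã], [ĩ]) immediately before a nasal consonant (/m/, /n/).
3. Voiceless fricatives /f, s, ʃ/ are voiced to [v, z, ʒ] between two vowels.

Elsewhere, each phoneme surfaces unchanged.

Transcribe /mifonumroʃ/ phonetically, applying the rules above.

[mivõnũmroʃ]

/m/ — not in any rule's target class → [m].
/i/ (between /m/ and /f/): rule 2 targets it, but not before a nasal consonant → unchanged [i].
/f/ (between /i/ and /o/) occurs between two vowels → [v] by rule 3.
/o/ (between /f/ and /n/) occurs before a nasal consonant → [õ] by rule 2.
/n/ (between /o/ and /u/): no rule targets it → [n].
/u/ (between /n/ and /m/): before a nasal consonant, so rule 2 applies → [ũ].
/m/ — not in any rule's target class → [m].
/r/ — not in any rule's target class → [r].
/o/ (between /r/ and /ʃ/) is in the target of rule 2 but the environment (before a nasal consonant) is not met → [o].
/ʃ/ (word-final) is in the target of rule 3 but the environment (between two vowels) is not met → [ʃ].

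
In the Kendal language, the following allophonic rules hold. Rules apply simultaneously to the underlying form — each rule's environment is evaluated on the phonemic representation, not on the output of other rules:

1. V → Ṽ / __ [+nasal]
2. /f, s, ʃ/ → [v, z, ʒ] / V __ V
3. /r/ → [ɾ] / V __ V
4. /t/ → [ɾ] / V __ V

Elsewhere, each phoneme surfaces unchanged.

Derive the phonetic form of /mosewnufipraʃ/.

[mozewnuvipraʃ]

/o/ (between /m/ and /s/): rule 1 targets it, but not before a nasal consonant → unchanged [o].
/s/ meets the environment for rule 2 (between two vowels) → [z].
/e/ — between /s/ and /w/; rule 1 does not apply here → [e].
/u/ — between /n/ and /f/; rule 1 does not apply here → [u].
/f/ meets the environment for rule 2 (between two vowels) → [v].
/i/ (between /f/ and /p/) fails the environment for rule 1, so it stays [i].
/r/ (between /p/ and /a/) is in the target of rule 3 but the environment (between two vowels) is not met → [r].
/a/ — between /r/ and /ʃ/; rule 1 does not apply here → [a].
/ʃ/ (word-final) is in the target of rule 2 but the environment (between two vowels) is not met → [ʃ].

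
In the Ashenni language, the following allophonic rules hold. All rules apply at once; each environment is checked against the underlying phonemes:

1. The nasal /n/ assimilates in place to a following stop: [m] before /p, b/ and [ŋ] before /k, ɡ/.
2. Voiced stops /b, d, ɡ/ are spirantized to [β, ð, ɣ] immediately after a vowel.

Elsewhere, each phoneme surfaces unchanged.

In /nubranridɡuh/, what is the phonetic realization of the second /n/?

[n]

/n/ (between /a/ and /r/) is in the target of rule 1 but the environment (before a labial or velar stop) is not met → [n].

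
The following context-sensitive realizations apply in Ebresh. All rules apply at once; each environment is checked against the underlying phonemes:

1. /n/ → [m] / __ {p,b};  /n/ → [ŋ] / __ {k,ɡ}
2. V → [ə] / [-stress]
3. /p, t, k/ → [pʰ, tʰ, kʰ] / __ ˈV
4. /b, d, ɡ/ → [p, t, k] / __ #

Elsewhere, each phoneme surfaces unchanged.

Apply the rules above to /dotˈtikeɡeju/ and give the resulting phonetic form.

[dətˈtʰikəɡəjə]

/d/ (word-initial): rule 4 targets it, but not word-finally → unchanged [d].
/o/ meets the environment for rule 2 (in an unstressed syllable) → [ə].
/t/ — between /o/ and /t/; rule 3 does not apply here → [t].
Rule 3 applies to /t/ (between /t/ and /i/: immediately before a stressed vowel) → [tʰ].
/i/ (between /t/ and /k/) is in the target of rule 2 but the environment (in an unstressed syllable) is not met → [i].
/k/ — between /i/ and /e/; rule 3 does not apply here → [k].
/e/ (between /k/ and /ɡ/) occurs in an unstressed syllable → [ə] by rule 2.
/ɡ/ (between /e/ and /e/) is in the target of rule 4 but the environment (word-finally) is not met → [ɡ].
Rule 2 applies to /e/ (between /ɡ/ and /j/: in an unstressed syllable) → [ə].
/j/ (between /e/ and /u/) is unaffected → [j].
/u/ — word-final, in an unstressed syllable — surfaces as [ə] (rule 2).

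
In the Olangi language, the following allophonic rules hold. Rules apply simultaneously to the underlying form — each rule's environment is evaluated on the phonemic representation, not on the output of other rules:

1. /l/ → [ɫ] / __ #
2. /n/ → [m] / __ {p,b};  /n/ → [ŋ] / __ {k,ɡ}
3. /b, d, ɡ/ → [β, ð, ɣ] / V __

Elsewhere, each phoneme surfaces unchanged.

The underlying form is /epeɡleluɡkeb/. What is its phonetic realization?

[epeɣleluɣkeβ]

/ɡ/ (between /e/ and /l/): immediately after a vowel, so rule 3 applies → [ɣ].
/l/ (between /ɡ/ and /e/): rule 1 targets it, but not word-finally → unchanged [l].
/l/ (between /e/ and /u/) is in the target of rule 1 but the environment (word-finally) is not met → [l].
/ɡ/ (between /u/ and /k/) occurs immediately after a vowel → [ɣ] by rule 3.
/b/ (word-final): immediately after a vowel, so rule 3 applies → [β].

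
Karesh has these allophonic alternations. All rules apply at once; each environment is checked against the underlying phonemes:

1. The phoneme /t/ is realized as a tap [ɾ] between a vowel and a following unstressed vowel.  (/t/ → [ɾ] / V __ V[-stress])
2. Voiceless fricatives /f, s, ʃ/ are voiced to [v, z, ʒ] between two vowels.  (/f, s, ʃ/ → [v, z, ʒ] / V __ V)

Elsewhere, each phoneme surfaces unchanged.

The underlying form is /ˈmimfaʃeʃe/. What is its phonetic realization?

/f/ — between /m/ and /a/; rule 2 does not apply here → [f].
Rule 2 applies to /ʃ/ (between /a/ and /e/: between two vowels) → [ʒ].
Rule 2 applies to /ʃ/ (between /e/ and /e/: between two vowels) → [ʒ].

[ˈmimfaʒeʒe]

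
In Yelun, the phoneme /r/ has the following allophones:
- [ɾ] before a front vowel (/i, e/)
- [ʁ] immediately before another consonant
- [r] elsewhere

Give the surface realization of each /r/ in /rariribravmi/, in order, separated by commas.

[r], [ɾ], [ɾ], [r]

Occurrence 1 (position 1): no conditioning environment matches → elsewhere allophone [r].
Occurrence 2 (position 3): before a front vowel (/i, e/) → [ɾ].
Occurrence 3 (position 5): before a front vowel (/i, e/) → [ɾ].
Occurrence 4 (position 8): no conditioning environment matches → elsewhere allophone [r].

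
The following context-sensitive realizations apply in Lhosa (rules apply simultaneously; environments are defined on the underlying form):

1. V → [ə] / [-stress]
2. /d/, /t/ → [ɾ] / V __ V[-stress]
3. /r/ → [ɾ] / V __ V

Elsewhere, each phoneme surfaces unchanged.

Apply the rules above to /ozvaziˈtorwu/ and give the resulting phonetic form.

[əzvəzəˈtorwə]

/o/ (word-initial) occurs in an unstressed syllable → [ə] by rule 1.
/z/ stays [z].
/v/ stays [v].
Rule 1 applies to /a/ (between /v/ and /z/: in an unstressed syllable) → [ə].
/z/ — not in any rule's target class → [z].
/i/ — between /z/ and /t/, in an unstressed syllable — surfaces as [ə] (rule 1).
/t/ (between /i/ and /o/) is in the target of rule 2 but the environment (between a vowel and a following unstressed vowel) is not met → [t].
/o/ (between /t/ and /r/) is in the target of rule 1 but the environment (in an unstressed syllable) is not met → [o].
/r/ — between /o/ and /w/; rule 3 does not apply here → [r].
/w/ — not in any rule's target class → [w].
/u/ (word-final) occurs in an unstressed syllable → [ə] by rule 1.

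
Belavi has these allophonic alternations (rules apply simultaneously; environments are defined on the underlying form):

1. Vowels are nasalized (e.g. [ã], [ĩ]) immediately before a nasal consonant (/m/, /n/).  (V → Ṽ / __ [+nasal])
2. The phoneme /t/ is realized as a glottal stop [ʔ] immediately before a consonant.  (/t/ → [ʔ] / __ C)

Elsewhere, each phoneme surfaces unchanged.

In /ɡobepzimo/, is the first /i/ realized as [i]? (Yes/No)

No

Rule 1 applies to /i/ (between /z/ and /m/: before a nasal consonant) → [ĩ].
The actual realization is [ĩ], not [i].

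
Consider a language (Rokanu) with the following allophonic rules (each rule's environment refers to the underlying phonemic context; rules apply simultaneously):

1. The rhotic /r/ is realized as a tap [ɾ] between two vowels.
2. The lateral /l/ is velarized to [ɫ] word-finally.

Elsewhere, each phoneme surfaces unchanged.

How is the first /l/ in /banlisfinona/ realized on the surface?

[l]

/l/ — between /n/ and /i/; rule 2 does not apply here → [l].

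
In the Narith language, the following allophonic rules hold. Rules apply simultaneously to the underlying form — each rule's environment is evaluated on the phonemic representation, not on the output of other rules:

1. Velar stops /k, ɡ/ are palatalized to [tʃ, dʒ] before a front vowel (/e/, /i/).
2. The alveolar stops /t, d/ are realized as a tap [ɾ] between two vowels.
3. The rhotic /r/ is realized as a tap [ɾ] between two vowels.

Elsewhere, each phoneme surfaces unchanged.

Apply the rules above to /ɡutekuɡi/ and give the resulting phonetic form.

/ɡ/ — word-initial; rule 1 does not apply here → [ɡ].
/u/ stays [u].
/t/ meets the environment for rule 2 (between two vowels) → [ɾ].
/e/ (between /t/ and /k/): no rule targets it → [e].
/k/ (between /e/ and /u/): rule 1 targets it, but not before a front vowel → unchanged [k].
/u/ (between /k/ and /ɡ/): no rule targets it → [u].
Rule 1 applies to /ɡ/ (between /u/ and /i/: before a front vowel) → [dʒ].
/i/ (word-final) is unaffected → [i].

[ɡuɾekudʒi]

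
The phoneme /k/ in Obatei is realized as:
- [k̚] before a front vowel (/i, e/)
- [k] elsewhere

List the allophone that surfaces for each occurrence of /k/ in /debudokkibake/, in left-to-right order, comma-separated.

[k], [k̚], [k̚]

Occurrence 1 (position 7): no conditioning environment matches → elsewhere allophone [k].
Occurrence 2 (position 8): before a front vowel (/i, e/) → [k̚].
Occurrence 3 (position 12): before a front vowel (/i, e/) → [k̚].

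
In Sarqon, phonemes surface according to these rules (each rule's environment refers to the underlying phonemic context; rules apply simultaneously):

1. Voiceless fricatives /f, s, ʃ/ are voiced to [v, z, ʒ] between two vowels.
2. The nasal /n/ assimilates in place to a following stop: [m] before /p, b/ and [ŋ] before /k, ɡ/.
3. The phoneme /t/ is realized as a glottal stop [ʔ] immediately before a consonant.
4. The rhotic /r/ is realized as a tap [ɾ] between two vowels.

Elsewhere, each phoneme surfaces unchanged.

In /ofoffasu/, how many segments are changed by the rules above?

Segments that undergo a rule: /f/ → [v] (rule 1); /s/ → [z] (rule 1).
All other segments surface unchanged.

2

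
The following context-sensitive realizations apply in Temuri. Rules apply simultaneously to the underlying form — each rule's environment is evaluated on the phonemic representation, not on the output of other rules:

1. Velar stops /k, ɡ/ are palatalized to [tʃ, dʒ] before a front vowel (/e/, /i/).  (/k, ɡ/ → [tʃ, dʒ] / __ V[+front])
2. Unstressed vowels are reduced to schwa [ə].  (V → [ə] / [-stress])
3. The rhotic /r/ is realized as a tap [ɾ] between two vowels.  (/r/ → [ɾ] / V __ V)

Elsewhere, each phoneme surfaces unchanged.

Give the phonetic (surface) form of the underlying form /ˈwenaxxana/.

/e/ (between /w/ and /n/): rule 2 targets it, but not in an unstressed syllable → unchanged [e].
/a/ (between /n/ and /x/): in an unstressed syllable, so rule 2 applies → [ə].
/a/ meets the environment for rule 2 (in an unstressed syllable) → [ə].
/a/ — word-final, in an unstressed syllable — surfaces as [ə] (rule 2).

[ˈwenəxxənə]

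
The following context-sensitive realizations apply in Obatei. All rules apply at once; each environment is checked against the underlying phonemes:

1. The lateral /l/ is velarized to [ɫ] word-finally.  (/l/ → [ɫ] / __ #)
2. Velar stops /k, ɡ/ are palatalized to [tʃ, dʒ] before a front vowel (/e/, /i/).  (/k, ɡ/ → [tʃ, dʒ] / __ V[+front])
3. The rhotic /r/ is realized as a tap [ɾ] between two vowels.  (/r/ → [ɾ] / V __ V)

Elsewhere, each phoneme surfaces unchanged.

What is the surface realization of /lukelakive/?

/l/ (word-initial) fails the environment for rule 1, so it stays [l].
/u/ (between /l/ and /k/): no rule targets it → [u].
/k/ (between /u/ and /e/) occurs before a front vowel → [tʃ] by rule 2.
/e/ — not in any rule's target class → [e].
/l/ (between /e/ and /a/): rule 1 targets it, but not word-finally → unchanged [l].
/a/ — not in any rule's target class → [a].
/k/ — between /a/ and /i/, before a front vowel — surfaces as [tʃ] (rule 2).
/i/ stays [i].
/v/ (between /i/ and /e/) is unaffected → [v].
/e/ stays [e].

[lutʃelatʃive]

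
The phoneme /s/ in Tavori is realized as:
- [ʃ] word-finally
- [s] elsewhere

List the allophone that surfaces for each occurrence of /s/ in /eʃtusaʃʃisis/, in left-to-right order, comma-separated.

Occurrence 1 (position 5): no conditioning environment matches → elsewhere allophone [s].
Occurrence 2 (position 10): no conditioning environment matches → elsewhere allophone [s].
Occurrence 3 (position 12): word-finally → [ʃ].

[s], [s], [ʃ]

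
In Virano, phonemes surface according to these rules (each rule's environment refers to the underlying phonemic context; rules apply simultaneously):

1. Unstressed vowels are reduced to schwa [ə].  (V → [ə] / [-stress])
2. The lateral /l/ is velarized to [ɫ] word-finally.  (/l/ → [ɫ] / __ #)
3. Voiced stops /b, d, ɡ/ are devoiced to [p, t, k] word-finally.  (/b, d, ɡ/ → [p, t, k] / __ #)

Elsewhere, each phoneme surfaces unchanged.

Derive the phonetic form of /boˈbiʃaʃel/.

/b/ — word-initial; rule 3 does not apply here → [b].
/o/ — between /b/ and /b/, in an unstressed syllable — surfaces as [ə] (rule 1).
/b/ (between /o/ and /i/) fails the environment for rule 3, so it stays [b].
/i/ (between /b/ and /ʃ/): rule 1 targets it, but not in an unstressed syllable → unchanged [i].
/ʃ/ stays [ʃ].
/a/ (between /ʃ/ and /ʃ/) occurs in an unstressed syllable → [ə] by rule 1.
/ʃ/ — not in any rule's target class → [ʃ].
/e/ — between /ʃ/ and /l/, in an unstressed syllable — surfaces as [ə] (rule 1).
/l/ meets the environment for rule 2 (word-finally) → [ɫ].

[bəˈbiʃəʃəɫ]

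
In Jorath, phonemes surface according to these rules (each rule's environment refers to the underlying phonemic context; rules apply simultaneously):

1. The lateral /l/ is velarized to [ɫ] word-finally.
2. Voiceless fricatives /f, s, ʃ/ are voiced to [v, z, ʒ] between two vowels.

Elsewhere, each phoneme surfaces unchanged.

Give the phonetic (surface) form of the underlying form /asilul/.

[aziluɫ]

/s/ (between /a/ and /i/): between two vowels, so rule 2 applies → [z].
/l/ (between /i/ and /u/): rule 1 targets it, but not word-finally → unchanged [l].
/l/ (word-final) occurs word-finally → [ɫ] by rule 1.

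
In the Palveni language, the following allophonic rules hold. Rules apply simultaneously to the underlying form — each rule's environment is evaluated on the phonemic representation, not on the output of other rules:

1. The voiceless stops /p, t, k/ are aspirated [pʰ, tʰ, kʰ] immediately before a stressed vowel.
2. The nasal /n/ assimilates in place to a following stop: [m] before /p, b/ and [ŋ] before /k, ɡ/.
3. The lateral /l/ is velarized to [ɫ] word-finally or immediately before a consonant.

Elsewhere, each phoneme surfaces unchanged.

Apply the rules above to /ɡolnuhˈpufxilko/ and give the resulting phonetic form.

/ɡ/ (word-initial) is unaffected → [ɡ].
/o/ (between /ɡ/ and /l/) is unaffected → [o].
Rule 3 applies to /l/ (between /o/ and /n/: word-finally or immediately before a consonant) → [ɫ].
/n/ — between /l/ and /u/; rule 2 does not apply here → [n].
/u/ (between /n/ and /h/): no rule targets it → [u].
/h/ (between /u/ and /p/): no rule targets it → [h].
Rule 1 applies to /p/ (between /h/ and /u/: immediately before a stressed vowel) → [pʰ].
/u/ stays [u].
/f/ (between /u/ and /x/): no rule targets it → [f].
/x/ (between /f/ and /i/): no rule targets it → [x].
/i/ stays [i].
/l/ — between /i/ and /k/, word-finally or immediately before a consonant — surfaces as [ɫ] (rule 3).
/k/ — between /l/ and /o/; rule 1 does not apply here → [k].
/o/ (word-final): no rule targets it → [o].

[ɡoɫnuhˈpʰufxiɫko]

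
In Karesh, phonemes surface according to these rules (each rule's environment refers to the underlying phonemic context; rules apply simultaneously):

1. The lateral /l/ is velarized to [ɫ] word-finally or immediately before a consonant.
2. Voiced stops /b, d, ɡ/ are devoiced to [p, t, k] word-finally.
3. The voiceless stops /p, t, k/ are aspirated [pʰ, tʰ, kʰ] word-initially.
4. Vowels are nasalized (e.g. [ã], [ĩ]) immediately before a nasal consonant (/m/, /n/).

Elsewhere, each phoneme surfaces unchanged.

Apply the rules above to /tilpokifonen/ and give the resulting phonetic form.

/t/ (word-initial) occurs word-initially → [tʰ] by rule 3.
/i/ (between /t/ and /l/) fails the environment for rule 4, so it stays [i].
/l/ meets the environment for rule 1 (word-finally or immediately before a consonant) → [ɫ].
/p/ (between /l/ and /o/): rule 3 targets it, but not word-initially → unchanged [p].
/o/ (between /p/ and /k/) fails the environment for rule 4, so it stays [o].
/k/ — between /o/ and /i/; rule 3 does not apply here → [k].
/i/ — between /k/ and /f/; rule 4 does not apply here → [i].
/f/ (between /i/ and /o/) is unaffected → [f].
/o/ (between /f/ and /n/): before a nasal consonant, so rule 4 applies → [õ].
/n/ — not in any rule's target class → [n].
/e/ (between /n/ and /n/) occurs before a nasal consonant → [ẽ] by rule 4.
/n/ stays [n].

[tʰiɫpokifõnẽn]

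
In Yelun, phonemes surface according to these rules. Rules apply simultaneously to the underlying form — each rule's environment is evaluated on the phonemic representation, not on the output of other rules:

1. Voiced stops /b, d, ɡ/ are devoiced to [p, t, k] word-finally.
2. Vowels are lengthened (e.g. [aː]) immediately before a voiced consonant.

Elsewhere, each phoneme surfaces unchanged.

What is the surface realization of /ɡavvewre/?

[ɡaːvveːwre]

/ɡ/ (word-initial): rule 1 targets it, but not word-finally → unchanged [ɡ].
/a/ — between /ɡ/ and /v/, before a voiced consonant — surfaces as [aː] (rule 2).
/v/ (between /a/ and /v/) is unaffected → [v].
/v/ (between /v/ and /e/): no rule targets it → [v].
/e/ meets the environment for rule 2 (before a voiced consonant) → [eː].
/w/ stays [w].
/r/ stays [r].
/e/ (word-final) fails the environment for rule 2, so it stays [e].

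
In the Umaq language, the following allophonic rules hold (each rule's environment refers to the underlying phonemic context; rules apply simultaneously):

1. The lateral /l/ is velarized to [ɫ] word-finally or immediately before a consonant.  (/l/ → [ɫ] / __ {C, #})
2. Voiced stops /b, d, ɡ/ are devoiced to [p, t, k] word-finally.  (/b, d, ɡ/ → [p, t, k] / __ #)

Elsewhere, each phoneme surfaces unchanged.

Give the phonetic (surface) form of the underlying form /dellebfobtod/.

/d/ (word-initial) is in the target of rule 2 but the environment (word-finally) is not met → [d].
/l/ (between /e/ and /l/): word-finally or immediately before a consonant, so rule 1 applies → [ɫ].
/l/ (between /l/ and /e/): rule 1 targets it, but not word-finally or immediately before a consonant → unchanged [l].
/b/ — between /e/ and /f/; rule 2 does not apply here → [b].
/b/ — between /o/ and /t/; rule 2 does not apply here → [b].
Rule 2 applies to /d/ (word-final: word-finally) → [t].

[deɫlebfobtot]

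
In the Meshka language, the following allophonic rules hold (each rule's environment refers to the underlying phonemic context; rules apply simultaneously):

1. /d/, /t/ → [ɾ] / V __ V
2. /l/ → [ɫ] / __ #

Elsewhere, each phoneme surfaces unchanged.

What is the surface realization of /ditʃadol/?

/d/ (word-initial) fails the environment for rule 1, so it stays [d].
/i/ stays [i].
/t/ (between /i/ and /ʃ/) is in the target of rule 1 but the environment (between two vowels) is not met → [t].
/ʃ/ — not in any rule's target class → [ʃ].
/a/ stays [a].
/d/ — between /a/ and /o/, between two vowels — surfaces as [ɾ] (rule 1).
/o/ (between /d/ and /l/): no rule targets it → [o].
/l/ (word-final) occurs word-finally → [ɫ] by rule 2.

[ditʃaɾoɫ]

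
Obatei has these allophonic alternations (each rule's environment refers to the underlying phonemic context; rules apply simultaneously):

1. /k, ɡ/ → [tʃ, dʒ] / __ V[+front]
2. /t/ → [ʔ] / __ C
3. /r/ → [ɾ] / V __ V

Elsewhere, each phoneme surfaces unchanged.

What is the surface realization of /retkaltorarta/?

/r/ — word-initial; rule 3 does not apply here → [r].
/e/ — not in any rule's target class → [e].
/t/ (between /e/ and /k/) occurs immediately before a consonant → [ʔ] by rule 2.
/k/ (between /t/ and /a/) fails the environment for rule 1, so it stays [k].
/a/ stays [a].
/l/ (between /a/ and /t/): no rule targets it → [l].
/t/ (between /l/ and /o/): rule 2 targets it, but not immediately before a consonant → unchanged [t].
/o/ (between /t/ and /r/) is unaffected → [o].
/r/ — between /o/ and /a/, between two vowels — surfaces as [ɾ] (rule 3).
/a/ — not in any rule's target class → [a].
/r/ (between /a/ and /t/) fails the environment for rule 3, so it stays [r].
/t/ — between /r/ and /a/; rule 2 does not apply here → [t].
/a/ (word-final): no rule targets it → [a].

[reʔkaltoɾarta]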